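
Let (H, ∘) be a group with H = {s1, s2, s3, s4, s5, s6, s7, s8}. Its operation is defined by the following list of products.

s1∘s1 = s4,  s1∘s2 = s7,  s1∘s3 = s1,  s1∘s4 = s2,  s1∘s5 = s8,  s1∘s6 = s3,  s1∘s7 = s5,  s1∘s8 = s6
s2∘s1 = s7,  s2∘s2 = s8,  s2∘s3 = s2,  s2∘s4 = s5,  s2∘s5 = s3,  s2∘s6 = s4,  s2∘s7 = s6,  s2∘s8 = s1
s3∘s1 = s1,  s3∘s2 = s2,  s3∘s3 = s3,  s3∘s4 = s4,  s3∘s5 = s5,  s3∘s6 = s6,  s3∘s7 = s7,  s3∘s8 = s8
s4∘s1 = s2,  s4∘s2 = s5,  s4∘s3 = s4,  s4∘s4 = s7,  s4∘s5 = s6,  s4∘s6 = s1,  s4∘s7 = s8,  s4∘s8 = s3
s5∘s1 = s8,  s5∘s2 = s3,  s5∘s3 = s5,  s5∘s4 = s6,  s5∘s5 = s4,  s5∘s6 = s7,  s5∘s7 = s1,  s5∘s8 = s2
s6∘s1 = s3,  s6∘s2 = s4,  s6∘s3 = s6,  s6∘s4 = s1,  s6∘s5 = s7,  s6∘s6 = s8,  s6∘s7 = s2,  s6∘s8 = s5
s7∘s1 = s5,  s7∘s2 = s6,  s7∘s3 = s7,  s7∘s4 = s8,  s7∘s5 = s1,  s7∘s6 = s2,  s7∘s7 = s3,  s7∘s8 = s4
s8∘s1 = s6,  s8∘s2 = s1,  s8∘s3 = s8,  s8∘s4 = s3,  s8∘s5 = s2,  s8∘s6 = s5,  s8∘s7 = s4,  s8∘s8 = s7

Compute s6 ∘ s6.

s8

Read row s6, column s6: s6 ∘ s6 = s8.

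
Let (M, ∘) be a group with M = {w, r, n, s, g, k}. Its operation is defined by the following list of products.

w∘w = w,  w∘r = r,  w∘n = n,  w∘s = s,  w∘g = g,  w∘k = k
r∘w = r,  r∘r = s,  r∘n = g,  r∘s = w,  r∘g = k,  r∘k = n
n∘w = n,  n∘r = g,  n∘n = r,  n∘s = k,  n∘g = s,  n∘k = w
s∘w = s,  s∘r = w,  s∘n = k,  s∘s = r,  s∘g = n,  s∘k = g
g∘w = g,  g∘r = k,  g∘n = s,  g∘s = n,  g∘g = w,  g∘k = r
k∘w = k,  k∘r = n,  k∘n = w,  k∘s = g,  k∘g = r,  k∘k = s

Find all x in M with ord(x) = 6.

Identity is w. Compute the order of each non-identity element by repeated multiplication:
  r: r → s → w  (order 3)
  n: n → r → g → s → k → w  (order 6)
  s: s → r → w  (order 3)
  g: g → w  (order 2)
  k: k → s → g → r → n → w  (order 6)
Elements of order 6: {k, n}.

{k, n}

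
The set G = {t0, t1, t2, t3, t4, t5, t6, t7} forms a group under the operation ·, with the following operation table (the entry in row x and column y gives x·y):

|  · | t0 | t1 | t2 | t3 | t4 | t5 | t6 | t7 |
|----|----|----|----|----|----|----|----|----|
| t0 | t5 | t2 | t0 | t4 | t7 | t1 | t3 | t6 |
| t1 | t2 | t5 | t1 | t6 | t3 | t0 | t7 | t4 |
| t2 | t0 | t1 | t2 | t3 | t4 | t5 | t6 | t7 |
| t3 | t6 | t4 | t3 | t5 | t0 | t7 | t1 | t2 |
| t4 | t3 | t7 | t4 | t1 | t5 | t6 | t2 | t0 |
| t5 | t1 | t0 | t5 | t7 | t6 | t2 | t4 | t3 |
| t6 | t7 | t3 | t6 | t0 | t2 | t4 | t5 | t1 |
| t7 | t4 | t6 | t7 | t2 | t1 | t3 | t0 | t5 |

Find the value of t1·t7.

t4

Read row t1, column t7: t1·t7 = t4.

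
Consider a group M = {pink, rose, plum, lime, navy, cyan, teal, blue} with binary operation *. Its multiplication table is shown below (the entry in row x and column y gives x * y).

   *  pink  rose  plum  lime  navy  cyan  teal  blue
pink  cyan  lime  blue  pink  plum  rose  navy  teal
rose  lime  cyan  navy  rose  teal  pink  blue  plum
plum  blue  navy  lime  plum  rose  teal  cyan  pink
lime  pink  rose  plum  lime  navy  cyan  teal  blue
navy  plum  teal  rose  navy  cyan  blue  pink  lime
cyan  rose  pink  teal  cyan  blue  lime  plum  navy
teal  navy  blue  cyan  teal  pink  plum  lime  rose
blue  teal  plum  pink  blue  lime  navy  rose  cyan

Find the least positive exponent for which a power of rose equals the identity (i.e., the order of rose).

The identity element is lime (its row matches the header).
rose^1 = rose
rose^2 = rose * rose = cyan
rose^3 = cyan * rose = pink
rose^4 = pink * rose = lime
The first power of rose equal to the identity is rose^4, so ord(rose) = 4.

4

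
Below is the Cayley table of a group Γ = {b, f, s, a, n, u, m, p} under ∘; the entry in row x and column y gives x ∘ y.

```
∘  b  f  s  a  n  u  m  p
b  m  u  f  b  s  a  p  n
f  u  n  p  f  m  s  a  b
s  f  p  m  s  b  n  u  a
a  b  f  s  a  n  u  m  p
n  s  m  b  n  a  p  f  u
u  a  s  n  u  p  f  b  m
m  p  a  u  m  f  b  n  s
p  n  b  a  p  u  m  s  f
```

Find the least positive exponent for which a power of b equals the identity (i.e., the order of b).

The identity element is a (its row matches the header).
b^1 = b
b^2 = b ∘ b = m
b^3 = m ∘ b = p
b^4 = p ∘ b = n
b^5 = n ∘ b = s
b^6 = s ∘ b = f
b^7 = f ∘ b = u
b^8 = u ∘ b = a
The first power of b equal to the identity is b^8, so ord(b) = 8.

8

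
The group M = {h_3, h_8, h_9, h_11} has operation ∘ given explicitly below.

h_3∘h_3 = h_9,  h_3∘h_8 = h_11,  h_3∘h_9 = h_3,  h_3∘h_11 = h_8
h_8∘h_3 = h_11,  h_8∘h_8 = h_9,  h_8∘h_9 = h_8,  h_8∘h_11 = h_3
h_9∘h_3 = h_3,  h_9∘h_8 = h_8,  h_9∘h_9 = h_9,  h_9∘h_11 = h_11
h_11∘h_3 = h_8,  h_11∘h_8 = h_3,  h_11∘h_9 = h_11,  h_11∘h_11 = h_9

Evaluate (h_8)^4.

h_8^1 = h_8
h_8^2 = h_8 ∘ h_8 = h_9
h_8^3 = h_9 ∘ h_8 = h_8
h_8^4 = h_8 ∘ h_8 = h_9

h_9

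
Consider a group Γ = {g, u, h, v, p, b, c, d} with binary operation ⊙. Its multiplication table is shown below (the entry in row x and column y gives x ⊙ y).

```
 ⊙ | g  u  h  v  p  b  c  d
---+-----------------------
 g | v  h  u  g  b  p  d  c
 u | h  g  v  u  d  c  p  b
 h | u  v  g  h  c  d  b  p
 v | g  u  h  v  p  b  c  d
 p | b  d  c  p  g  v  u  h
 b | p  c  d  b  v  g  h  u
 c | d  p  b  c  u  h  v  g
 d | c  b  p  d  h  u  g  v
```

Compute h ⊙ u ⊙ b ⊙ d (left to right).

u

h ⊙ u = v
v ⊙ b = b
b ⊙ d = u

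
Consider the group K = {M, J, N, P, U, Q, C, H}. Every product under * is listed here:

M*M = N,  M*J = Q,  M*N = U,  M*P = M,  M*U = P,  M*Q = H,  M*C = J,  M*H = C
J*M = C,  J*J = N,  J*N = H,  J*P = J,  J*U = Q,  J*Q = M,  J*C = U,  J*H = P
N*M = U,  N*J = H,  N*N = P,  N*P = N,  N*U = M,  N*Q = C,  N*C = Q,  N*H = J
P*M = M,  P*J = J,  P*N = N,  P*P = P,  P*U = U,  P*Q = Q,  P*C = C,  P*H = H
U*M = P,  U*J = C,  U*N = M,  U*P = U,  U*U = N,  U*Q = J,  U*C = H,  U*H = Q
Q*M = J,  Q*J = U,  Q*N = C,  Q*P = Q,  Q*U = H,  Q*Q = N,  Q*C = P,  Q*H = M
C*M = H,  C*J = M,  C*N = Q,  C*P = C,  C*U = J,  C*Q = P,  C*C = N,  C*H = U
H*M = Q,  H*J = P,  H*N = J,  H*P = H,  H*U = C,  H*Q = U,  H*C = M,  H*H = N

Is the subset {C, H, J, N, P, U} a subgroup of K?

N * U = M, which is not in {C, H, J, N, P, U}.
The subset is not closed under *, so it is not a subgroup.

No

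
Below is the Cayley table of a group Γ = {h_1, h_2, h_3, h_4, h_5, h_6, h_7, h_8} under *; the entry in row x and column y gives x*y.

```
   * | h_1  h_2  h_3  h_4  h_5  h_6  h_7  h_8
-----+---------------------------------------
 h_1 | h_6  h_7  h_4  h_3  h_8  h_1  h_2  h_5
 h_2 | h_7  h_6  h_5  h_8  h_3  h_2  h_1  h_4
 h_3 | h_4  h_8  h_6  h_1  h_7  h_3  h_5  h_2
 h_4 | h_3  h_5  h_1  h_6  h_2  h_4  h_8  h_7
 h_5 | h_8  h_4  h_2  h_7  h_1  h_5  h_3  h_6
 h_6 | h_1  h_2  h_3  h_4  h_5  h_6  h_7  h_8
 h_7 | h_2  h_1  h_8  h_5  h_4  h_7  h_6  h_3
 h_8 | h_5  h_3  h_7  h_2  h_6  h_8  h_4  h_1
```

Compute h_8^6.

h_1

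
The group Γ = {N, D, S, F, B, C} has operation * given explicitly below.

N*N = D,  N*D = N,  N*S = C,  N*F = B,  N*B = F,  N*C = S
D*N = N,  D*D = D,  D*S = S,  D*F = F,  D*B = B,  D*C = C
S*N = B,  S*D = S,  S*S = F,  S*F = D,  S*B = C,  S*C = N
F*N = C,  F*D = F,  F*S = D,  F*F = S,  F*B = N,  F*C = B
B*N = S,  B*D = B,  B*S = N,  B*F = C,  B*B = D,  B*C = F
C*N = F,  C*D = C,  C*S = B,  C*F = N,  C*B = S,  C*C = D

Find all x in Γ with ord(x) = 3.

{F, S}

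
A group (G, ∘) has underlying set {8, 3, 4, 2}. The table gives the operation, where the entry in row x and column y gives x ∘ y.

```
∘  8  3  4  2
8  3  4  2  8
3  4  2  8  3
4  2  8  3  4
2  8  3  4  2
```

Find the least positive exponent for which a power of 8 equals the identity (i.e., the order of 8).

The identity element is 2 (its row matches the header).
8^1 = 8
8^2 = 8 ∘ 8 = 3
8^3 = 3 ∘ 8 = 4
8^4 = 4 ∘ 8 = 2
The first power of 8 equal to the identity is 8^4, so ord(8) = 4.

4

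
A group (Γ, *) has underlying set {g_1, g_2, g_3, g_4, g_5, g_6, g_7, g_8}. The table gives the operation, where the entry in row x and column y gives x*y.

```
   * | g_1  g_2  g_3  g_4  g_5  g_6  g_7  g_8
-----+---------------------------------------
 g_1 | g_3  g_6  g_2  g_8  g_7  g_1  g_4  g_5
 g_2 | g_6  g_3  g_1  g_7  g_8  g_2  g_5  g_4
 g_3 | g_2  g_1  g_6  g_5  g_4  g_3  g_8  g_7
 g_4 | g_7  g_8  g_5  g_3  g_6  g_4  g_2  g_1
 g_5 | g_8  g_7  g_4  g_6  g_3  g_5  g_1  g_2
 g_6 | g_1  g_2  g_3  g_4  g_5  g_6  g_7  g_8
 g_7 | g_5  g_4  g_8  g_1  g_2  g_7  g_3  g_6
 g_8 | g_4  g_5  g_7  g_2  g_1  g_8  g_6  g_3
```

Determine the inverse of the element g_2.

First locate the identity: row g_6 matches the header, so g_6 is the identity.
Scan row g_2 for g_6: g_2*g_1 = g_6. Hence g_2^(-1) = g_1.

g_1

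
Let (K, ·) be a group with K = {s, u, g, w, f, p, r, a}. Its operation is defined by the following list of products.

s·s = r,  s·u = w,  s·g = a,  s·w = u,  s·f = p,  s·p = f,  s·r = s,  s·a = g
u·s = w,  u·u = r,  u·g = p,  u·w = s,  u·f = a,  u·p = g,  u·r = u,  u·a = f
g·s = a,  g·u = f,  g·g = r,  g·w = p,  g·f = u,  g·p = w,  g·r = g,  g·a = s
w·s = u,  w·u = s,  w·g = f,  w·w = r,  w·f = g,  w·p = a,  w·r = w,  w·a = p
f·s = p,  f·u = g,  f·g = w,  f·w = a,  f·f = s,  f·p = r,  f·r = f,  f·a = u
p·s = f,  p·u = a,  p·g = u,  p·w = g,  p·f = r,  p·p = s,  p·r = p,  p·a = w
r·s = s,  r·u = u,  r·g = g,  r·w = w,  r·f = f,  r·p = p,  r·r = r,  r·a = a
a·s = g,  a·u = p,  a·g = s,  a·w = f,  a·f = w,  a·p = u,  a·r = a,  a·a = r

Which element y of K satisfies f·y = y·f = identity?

First locate the identity: row r matches the header, so r is the identity.
Scan row f for r: f·p = r. Hence f^(-1) = p.

p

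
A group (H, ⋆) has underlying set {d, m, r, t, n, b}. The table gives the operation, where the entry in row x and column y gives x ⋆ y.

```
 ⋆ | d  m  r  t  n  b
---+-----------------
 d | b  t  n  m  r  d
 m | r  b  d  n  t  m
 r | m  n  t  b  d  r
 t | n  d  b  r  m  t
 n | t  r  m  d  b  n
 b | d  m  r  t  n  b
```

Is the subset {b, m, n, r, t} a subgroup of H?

t ⋆ m = d, which is not in {b, m, n, r, t}.
The subset is not closed under ⋆, so it is not a subgroup.

No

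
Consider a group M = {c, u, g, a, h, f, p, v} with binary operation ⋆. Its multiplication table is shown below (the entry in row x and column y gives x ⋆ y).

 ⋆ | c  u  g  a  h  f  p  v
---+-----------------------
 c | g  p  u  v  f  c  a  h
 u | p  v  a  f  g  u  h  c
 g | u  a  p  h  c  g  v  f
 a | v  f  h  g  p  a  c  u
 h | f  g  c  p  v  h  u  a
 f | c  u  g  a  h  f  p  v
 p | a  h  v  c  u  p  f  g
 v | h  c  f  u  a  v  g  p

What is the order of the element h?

8

The identity element is f (its row matches the header).
h^1 = h
h^2 = h ⋆ h = v
h^3 = v ⋆ h = a
h^4 = a ⋆ h = p
h^5 = p ⋆ h = u
h^6 = u ⋆ h = g
h^7 = g ⋆ h = c
h^8 = c ⋆ h = f
The first power of h equal to the identity is h^8, so ord(h) = 8.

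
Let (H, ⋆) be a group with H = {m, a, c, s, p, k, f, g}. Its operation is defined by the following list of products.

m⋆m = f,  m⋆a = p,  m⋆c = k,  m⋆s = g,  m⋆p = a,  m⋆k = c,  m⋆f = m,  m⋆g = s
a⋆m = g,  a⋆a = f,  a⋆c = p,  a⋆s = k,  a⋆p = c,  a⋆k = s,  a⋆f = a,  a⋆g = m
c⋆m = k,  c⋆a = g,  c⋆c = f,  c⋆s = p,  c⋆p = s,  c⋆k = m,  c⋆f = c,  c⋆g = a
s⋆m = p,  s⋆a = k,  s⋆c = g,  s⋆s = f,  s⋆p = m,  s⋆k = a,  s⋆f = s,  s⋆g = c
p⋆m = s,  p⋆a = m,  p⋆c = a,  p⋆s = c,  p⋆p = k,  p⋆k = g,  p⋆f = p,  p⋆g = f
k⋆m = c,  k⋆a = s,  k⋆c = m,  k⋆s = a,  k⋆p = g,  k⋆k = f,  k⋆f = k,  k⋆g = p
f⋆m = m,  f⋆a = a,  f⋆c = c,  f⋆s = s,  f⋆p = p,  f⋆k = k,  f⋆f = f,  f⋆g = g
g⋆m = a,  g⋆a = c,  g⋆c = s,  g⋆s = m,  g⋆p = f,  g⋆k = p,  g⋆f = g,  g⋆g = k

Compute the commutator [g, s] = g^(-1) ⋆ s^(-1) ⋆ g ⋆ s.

k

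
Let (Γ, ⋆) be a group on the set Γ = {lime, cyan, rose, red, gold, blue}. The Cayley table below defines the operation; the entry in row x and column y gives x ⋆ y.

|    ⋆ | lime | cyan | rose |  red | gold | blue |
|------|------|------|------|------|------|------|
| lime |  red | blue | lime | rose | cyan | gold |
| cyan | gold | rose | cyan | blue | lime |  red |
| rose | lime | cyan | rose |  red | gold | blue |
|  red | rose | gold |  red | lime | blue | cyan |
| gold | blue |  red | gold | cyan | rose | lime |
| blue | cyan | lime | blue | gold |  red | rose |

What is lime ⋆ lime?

red

Read row lime, column lime: lime ⋆ lime = red.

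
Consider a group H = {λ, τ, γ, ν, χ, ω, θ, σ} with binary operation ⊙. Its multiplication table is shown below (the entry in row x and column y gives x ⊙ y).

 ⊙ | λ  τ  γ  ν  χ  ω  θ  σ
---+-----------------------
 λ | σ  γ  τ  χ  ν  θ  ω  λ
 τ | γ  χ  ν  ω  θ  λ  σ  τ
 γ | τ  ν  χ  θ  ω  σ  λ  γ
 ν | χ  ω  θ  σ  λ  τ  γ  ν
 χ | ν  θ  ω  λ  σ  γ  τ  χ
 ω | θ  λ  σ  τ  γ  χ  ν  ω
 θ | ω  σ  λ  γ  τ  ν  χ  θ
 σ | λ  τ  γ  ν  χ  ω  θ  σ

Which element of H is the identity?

The identity e satisfies e ⊙ x = x for all x, so its row in the table reproduces the column headers.
Row σ reads: λ, τ, γ, ν, χ, ω, θ, σ — exactly the header order. So σ is the identity.

σ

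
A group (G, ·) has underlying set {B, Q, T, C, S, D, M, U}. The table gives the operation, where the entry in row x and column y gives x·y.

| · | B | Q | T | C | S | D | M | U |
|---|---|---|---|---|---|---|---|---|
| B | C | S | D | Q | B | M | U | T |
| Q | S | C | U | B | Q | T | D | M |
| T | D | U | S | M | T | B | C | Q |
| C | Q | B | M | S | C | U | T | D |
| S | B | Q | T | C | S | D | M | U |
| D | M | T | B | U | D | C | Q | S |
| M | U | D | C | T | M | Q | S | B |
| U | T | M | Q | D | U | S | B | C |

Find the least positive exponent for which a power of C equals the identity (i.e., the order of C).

2

The identity element is S (its row matches the header).
C^1 = C
C^2 = C·C = S
The first power of C equal to the identity is C^2, so ord(C) = 2.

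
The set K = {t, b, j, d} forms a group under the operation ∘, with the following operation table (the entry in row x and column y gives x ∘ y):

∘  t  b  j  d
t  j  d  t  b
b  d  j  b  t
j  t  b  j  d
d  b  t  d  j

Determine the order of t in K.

The identity element is j (its row matches the header).
t^1 = t
t^2 = t ∘ t = j
The first power of t equal to the identity is t^2, so ord(t) = 2.

2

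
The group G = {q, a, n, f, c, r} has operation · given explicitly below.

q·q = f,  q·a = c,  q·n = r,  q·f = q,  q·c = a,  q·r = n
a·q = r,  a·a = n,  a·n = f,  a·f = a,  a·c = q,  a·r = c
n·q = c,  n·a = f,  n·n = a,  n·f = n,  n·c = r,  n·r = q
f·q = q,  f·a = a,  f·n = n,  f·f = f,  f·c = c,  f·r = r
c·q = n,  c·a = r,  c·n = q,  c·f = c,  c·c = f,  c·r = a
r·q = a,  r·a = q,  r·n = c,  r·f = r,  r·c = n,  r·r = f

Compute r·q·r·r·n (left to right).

f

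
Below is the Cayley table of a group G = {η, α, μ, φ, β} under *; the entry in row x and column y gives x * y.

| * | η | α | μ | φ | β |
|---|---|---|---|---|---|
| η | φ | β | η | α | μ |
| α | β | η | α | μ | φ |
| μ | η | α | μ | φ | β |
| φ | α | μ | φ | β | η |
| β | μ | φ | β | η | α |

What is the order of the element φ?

The identity element is μ (its row matches the header).
φ^1 = φ
φ^2 = φ * φ = β
φ^3 = β * φ = η
φ^4 = η * φ = α
φ^5 = α * φ = μ
The first power of φ equal to the identity is φ^5, so ord(φ) = 5.

5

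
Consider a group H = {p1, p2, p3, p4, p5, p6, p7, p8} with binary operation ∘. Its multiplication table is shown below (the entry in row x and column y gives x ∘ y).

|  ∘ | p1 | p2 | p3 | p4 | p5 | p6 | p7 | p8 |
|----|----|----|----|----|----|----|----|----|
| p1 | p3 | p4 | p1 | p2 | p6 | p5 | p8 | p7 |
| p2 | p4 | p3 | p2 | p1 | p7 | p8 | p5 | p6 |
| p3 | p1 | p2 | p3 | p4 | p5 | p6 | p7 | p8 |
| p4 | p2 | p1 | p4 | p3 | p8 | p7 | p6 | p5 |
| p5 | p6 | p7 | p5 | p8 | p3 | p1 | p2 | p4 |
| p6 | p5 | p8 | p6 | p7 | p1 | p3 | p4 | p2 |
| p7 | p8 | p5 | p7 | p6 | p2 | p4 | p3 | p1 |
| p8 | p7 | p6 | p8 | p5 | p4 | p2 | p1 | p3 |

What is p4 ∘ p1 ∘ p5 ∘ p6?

p4 ∘ p1 = p2
p2 ∘ p5 = p7
p7 ∘ p6 = p4

p4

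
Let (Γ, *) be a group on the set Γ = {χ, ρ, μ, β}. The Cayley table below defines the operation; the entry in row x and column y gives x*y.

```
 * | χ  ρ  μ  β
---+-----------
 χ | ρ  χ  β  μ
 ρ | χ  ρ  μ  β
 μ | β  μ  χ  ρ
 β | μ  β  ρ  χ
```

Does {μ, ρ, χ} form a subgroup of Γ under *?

No

μ*χ = β, which is not in {μ, ρ, χ}.
The subset is not closed under *, so it is not a subgroup.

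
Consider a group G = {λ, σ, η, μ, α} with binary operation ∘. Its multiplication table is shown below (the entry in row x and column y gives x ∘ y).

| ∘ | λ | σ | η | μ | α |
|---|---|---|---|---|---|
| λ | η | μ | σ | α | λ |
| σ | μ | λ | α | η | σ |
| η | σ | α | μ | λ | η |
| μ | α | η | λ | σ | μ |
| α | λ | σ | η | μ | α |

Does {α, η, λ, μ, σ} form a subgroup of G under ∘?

Yes

{α, η, λ, μ, σ} contains the identity α.
Checking products: every product of two elements of {α, η, λ, μ, σ} (read from the table) lies in {α, η, λ, μ, σ}, so the set is closed.
In a finite group, a nonempty closed subset is a subgroup. So {α, η, λ, μ, σ} ≤ G.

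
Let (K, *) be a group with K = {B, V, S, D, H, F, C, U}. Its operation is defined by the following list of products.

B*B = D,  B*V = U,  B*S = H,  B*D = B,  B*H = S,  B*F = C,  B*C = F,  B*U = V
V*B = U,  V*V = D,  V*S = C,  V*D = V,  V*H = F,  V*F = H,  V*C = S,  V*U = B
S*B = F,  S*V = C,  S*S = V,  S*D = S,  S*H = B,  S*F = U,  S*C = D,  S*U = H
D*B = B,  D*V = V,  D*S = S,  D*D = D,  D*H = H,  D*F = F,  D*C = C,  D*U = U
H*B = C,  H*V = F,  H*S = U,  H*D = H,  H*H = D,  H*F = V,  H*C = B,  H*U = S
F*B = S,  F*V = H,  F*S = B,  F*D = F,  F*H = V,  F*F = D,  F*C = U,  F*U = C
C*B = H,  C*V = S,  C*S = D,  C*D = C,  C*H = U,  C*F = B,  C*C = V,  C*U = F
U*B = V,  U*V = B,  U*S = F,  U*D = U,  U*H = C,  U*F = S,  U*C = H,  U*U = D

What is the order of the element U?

2

The identity element is D (its row matches the header).
U^1 = U
U^2 = U*U = D
The first power of U equal to the identity is U^2, so ord(U) = 2.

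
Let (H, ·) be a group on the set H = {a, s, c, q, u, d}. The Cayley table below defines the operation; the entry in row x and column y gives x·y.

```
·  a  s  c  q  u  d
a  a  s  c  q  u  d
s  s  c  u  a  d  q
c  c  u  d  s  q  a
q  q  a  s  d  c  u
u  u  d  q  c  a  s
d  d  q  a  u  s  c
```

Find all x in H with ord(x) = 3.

Identity is a. Compute the order of each non-identity element by repeated multiplication:
  s: s → c → u → d → q → a  (order 6)
  c: c → d → a  (order 3)
  q: q → d → u → c → s → a  (order 6)
  u: u → a  (order 2)
  d: d → c → a  (order 3)
Elements of order 3: {c, d}.

{c, d}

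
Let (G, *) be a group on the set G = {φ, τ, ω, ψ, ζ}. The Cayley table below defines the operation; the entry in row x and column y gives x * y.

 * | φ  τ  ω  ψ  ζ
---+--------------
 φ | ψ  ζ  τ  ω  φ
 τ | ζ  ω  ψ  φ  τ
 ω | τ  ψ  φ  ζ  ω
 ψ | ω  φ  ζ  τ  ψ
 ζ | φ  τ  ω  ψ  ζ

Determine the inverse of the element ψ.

ω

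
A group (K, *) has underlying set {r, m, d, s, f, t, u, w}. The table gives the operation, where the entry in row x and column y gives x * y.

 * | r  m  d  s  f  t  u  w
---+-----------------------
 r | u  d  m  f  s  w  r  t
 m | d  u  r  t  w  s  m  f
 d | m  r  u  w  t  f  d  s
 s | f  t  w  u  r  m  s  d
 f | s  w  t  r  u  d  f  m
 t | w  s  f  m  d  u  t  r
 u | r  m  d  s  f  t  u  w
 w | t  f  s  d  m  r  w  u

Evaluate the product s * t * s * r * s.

d

s * t = m
m * s = t
t * r = w
w * s = d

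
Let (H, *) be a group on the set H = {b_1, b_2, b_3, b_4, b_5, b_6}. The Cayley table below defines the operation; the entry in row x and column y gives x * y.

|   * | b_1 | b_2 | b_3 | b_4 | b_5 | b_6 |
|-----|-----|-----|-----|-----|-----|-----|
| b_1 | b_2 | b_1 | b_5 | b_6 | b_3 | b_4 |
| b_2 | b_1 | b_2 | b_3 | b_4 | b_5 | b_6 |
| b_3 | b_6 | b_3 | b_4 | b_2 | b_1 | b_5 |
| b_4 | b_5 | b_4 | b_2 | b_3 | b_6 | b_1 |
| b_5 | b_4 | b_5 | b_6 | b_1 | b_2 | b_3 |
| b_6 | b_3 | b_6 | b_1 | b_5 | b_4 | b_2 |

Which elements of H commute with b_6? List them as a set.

Compare row b_6 with column b_6 entry by entry.
b_3 * b_6 = b_5 but b_6 * b_3 = b_1, so b_3 does not.
Collecting the elements that commute with b_6: C(b_6) = {b_2, b_6}.

{b_2, b_6}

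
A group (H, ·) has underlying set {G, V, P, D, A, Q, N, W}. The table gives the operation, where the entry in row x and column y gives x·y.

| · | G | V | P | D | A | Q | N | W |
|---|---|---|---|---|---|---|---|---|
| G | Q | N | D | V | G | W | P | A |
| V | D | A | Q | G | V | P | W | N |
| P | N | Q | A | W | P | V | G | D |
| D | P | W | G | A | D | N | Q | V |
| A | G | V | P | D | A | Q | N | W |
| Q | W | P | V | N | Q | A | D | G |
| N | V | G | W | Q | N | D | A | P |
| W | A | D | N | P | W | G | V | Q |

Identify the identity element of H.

A

The identity e satisfies e·x = x for all x, so its row in the table reproduces the column headers.
Row A reads: G, V, P, D, A, Q, N, W — exactly the header order. So A is the identity.
(Structurally, H here is isomorphic to the dihedral group D_4.)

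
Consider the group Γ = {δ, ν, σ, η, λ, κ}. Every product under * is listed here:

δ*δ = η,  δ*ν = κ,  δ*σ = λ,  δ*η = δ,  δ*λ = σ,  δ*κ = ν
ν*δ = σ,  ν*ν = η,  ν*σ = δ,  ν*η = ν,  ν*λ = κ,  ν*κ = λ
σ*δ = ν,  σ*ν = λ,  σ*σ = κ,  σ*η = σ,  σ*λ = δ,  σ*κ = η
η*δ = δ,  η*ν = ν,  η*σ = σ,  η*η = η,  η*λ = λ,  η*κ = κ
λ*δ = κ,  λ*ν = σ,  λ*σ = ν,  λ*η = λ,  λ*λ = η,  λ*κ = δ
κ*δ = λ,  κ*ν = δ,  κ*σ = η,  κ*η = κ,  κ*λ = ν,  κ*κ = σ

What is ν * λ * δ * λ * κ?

κ

ν * λ = κ
κ * δ = λ
λ * λ = η
η * κ = κ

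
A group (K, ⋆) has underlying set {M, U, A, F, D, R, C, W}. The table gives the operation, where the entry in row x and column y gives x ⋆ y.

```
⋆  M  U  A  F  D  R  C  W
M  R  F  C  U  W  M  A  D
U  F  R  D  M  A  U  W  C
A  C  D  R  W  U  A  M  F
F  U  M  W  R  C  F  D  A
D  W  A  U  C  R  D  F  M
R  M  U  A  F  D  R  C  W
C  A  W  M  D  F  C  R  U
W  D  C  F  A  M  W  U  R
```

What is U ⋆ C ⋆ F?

U ⋆ C = W
W ⋆ F = A

A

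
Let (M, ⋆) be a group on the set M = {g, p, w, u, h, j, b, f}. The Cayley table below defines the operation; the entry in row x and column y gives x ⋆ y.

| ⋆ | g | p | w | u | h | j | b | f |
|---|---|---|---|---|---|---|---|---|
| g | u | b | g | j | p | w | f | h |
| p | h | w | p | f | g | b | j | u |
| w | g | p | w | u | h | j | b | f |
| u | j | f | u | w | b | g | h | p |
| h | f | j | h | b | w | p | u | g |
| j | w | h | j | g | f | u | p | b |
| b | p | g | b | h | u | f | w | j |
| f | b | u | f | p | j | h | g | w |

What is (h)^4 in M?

h^1 = h
h^2 = h ⋆ h = w
h^3 = w ⋆ h = h
h^4 = h ⋆ h = w

w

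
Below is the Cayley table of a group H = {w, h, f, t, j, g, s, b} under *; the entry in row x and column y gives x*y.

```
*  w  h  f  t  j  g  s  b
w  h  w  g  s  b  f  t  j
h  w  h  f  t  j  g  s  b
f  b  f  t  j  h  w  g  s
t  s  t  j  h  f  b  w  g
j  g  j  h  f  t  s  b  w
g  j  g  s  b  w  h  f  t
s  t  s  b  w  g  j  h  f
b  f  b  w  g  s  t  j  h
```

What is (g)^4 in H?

h

g^1 = g
g^2 = g*g = h
g^3 = h*g = g
g^4 = g*g = h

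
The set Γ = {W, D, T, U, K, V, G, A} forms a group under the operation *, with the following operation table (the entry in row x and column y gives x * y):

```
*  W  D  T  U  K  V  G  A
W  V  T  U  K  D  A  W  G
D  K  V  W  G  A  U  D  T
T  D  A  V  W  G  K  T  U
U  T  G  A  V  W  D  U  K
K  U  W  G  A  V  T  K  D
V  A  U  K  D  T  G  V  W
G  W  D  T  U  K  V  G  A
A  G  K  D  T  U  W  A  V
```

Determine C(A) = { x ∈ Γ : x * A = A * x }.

Compare row A with column A entry by entry.
W * A = G = A * W, so W commutes with A.
K * A = D but A * K = U, so K does not.
Collecting the elements that commute with A: C(A) = {A, G, V, W}.

{A, G, V, W}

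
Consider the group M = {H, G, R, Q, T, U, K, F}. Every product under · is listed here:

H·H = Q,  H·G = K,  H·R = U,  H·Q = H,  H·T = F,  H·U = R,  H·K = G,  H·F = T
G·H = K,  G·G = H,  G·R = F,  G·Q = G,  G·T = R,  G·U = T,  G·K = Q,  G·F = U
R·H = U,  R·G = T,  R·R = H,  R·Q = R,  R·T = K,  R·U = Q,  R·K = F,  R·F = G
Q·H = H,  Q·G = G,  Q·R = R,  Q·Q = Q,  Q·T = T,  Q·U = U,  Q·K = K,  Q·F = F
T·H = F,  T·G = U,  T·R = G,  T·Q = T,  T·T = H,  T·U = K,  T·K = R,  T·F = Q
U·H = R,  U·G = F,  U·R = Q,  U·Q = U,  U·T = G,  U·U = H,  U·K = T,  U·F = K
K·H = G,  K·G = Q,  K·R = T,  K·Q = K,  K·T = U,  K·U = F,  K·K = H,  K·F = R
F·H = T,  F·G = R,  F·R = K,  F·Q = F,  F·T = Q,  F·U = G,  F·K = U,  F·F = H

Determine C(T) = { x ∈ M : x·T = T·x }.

Compare row T with column T entry by entry.
F·T = Q = T·F, so F commutes with T.
K·T = U but T·K = R, so K does not.
Collecting the elements that commute with T: C(T) = {F, H, Q, T}.

{F, H, Q, T}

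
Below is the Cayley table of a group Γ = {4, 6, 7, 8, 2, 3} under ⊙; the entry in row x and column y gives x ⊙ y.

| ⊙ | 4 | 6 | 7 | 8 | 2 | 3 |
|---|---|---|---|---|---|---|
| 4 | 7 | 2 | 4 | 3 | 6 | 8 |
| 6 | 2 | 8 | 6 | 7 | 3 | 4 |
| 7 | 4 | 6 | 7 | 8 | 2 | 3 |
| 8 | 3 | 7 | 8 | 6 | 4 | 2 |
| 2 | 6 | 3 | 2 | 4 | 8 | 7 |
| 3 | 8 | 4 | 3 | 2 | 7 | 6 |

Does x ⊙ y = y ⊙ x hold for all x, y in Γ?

Check whether the table is symmetric across its main diagonal.
Every entry (row x, col y) equals the entry (row y, col x), so Γ is abelian.

Yes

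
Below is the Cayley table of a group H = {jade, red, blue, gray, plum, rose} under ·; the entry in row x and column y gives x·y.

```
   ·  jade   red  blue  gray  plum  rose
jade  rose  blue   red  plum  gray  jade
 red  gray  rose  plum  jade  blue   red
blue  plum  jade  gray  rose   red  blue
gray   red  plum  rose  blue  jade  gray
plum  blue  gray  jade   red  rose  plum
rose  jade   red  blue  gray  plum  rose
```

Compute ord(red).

2

The identity element is rose (its row matches the header).
red^1 = red
red^2 = red·red = rose
The first power of red equal to the identity is red^2, so ord(red) = 2.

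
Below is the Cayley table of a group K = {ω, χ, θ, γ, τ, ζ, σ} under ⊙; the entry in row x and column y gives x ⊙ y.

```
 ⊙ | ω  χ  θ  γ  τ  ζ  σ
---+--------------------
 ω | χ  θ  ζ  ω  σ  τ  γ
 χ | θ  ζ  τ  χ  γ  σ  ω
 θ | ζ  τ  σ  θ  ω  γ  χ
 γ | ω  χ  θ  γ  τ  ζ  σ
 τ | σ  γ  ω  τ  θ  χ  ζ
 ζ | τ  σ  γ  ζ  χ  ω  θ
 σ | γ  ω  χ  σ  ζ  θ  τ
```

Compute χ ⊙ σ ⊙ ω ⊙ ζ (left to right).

χ ⊙ σ = ω
ω ⊙ ω = χ
χ ⊙ ζ = σ

σ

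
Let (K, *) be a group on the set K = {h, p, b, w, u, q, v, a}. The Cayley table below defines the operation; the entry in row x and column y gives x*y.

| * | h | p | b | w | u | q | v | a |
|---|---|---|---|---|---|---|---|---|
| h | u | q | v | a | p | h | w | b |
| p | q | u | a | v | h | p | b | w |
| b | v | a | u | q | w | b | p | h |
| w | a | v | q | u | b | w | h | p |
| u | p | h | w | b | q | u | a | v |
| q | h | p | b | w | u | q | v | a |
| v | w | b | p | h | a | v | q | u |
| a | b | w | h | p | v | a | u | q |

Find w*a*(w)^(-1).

a

The identity is q. In row w, the entry q sits in column b, so w^(-1) = b.
w*a = p
p*b = a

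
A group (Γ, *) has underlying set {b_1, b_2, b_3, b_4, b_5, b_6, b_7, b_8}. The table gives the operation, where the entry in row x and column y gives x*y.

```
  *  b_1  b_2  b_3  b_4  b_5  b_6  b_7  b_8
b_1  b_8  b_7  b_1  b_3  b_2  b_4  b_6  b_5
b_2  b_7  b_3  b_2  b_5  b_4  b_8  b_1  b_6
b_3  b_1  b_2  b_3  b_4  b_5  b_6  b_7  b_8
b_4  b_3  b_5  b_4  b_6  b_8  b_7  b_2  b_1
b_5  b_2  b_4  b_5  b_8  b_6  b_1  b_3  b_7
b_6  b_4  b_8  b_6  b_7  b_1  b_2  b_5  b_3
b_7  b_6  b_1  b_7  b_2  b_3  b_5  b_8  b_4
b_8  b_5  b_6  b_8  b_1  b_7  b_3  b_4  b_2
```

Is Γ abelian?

Check whether the table is symmetric across its main diagonal.
Every entry (row x, col y) equals the entry (row y, col x), so Γ is abelian.

Yes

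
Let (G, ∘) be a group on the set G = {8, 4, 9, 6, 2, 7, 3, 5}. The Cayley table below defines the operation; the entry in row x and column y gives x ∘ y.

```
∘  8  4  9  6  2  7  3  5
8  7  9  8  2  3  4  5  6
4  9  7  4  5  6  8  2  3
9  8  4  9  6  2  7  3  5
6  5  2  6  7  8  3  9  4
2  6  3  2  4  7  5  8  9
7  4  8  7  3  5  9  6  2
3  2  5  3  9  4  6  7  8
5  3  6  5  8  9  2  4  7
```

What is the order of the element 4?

The identity element is 9 (its row matches the header).
4^1 = 4
4^2 = 4 ∘ 4 = 7
4^3 = 7 ∘ 4 = 8
4^4 = 8 ∘ 4 = 9
The first power of 4 equal to the identity is 4^4, so ord(4) = 4.

4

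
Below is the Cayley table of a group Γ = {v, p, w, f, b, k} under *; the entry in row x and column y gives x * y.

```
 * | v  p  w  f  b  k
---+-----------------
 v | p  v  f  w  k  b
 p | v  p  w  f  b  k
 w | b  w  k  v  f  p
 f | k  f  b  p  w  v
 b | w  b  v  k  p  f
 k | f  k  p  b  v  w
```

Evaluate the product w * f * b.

k

w * f = v
v * b = k
(Structurally, Γ here is isomorphic to the symmetric group S_3.)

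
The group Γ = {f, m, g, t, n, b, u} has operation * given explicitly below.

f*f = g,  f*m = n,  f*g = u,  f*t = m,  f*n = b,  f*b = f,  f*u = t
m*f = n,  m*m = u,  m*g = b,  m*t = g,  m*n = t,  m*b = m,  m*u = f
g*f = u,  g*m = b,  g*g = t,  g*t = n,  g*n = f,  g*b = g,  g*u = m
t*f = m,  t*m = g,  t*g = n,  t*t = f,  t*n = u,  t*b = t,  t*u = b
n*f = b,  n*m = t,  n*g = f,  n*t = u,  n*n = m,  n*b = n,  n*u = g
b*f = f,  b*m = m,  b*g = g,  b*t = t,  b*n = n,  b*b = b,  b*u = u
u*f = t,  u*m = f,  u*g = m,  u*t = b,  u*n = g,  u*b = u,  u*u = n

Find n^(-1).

f

First locate the identity: row b matches the header, so b is the identity.
Scan row n for b: n*f = b. Hence n^(-1) = f.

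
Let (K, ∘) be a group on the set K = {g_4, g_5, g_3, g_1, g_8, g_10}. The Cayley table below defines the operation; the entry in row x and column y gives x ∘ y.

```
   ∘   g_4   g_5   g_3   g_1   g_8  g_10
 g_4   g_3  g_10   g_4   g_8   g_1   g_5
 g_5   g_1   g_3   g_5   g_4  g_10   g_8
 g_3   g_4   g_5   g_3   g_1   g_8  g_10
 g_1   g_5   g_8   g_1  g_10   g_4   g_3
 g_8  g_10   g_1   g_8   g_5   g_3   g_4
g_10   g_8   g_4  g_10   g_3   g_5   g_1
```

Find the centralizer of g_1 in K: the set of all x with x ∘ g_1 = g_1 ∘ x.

{g_1, g_10, g_3}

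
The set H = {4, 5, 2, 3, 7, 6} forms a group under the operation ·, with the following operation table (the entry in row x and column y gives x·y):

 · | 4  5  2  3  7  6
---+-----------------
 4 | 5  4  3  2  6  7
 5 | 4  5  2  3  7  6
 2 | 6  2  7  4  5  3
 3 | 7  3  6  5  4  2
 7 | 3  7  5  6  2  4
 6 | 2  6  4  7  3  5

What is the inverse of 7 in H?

2

First locate the identity: row 5 matches the header, so 5 is the identity.
Scan row 7 for 5: 7·2 = 5. Hence 7^(-1) = 2.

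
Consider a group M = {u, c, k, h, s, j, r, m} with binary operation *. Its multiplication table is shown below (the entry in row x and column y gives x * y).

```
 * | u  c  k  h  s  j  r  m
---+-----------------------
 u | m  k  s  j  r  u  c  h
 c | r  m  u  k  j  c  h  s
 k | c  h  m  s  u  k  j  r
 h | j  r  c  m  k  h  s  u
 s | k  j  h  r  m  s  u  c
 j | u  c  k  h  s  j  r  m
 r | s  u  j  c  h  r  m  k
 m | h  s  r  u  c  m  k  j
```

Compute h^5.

h

h^1 = h
h^2 = h * h = m
h^3 = m * h = u
h^4 = u * h = j
h^5 = j * h = h
(Structurally, M here is isomorphic to the quaternion group Q_8.)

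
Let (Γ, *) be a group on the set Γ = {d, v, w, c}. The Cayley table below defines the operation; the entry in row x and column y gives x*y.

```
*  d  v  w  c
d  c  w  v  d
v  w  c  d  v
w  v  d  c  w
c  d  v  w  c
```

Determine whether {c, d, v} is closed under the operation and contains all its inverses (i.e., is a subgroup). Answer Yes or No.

No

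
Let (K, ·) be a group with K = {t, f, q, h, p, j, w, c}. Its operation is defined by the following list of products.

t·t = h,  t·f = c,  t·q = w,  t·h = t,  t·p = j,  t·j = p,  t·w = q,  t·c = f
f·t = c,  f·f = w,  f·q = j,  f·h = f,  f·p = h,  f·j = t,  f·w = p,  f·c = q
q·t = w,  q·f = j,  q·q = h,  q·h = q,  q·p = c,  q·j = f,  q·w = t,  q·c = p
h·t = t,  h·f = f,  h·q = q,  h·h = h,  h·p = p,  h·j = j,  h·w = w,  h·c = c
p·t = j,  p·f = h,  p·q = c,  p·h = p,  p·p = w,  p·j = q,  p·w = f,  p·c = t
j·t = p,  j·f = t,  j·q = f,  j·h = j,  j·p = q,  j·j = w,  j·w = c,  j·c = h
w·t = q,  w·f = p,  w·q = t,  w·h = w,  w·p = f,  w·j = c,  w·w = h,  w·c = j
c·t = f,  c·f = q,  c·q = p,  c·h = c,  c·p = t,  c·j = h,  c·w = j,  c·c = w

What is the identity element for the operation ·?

h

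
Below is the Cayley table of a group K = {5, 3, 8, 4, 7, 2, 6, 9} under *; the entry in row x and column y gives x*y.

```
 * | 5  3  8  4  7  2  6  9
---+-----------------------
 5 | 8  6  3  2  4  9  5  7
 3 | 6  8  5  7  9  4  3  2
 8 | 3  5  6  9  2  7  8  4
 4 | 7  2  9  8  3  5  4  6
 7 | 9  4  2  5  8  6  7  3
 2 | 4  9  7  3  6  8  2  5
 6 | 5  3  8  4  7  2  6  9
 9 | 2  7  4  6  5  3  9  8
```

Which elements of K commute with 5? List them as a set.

Compare row 5 with column 5 entry by entry.
8*5 = 3 = 5*8, so 8 commutes with 5.
9*5 = 2 but 5*9 = 7, so 9 does not.
Collecting the elements that commute with 5: C(5) = {3, 5, 6, 8}.

{3, 5, 6, 8}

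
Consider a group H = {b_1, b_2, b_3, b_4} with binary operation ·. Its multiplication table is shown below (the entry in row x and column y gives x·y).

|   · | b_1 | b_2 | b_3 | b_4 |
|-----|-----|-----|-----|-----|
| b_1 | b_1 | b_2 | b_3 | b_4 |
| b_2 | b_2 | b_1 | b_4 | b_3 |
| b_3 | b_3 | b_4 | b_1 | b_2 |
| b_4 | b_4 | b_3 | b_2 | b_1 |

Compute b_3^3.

b_3^1 = b_3
b_3^2 = b_3·b_3 = b_1
b_3^3 = b_1·b_3 = b_3

b_3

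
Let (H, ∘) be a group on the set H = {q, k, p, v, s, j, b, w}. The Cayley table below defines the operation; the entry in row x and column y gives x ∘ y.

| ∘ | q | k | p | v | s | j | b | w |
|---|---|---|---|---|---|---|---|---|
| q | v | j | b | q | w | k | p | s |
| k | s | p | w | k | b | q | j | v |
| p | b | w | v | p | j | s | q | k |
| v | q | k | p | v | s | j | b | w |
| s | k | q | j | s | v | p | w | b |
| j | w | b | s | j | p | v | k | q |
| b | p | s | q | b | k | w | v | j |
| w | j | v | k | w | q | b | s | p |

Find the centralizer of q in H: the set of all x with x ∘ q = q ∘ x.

{b, p, q, v}

Compare row q with column q entry by entry.
b ∘ q = p = q ∘ b, so b commutes with q.
w ∘ q = j but q ∘ w = s, so w does not.
Collecting the elements that commute with q: C(q) = {b, p, q, v}.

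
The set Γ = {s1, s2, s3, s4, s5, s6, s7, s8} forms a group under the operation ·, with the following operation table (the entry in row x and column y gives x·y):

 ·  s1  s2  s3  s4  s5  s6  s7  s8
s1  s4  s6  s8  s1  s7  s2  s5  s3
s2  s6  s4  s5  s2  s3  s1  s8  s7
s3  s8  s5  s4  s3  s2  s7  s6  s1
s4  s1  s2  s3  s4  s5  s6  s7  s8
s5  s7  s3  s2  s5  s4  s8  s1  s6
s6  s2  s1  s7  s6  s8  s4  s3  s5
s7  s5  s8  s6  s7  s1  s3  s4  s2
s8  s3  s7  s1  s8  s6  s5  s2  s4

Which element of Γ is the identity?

s4

The identity e satisfies e·x = x for all x, so its row in the table reproduces the column headers.
Row s4 reads: s1, s2, s3, s4, s5, s6, s7, s8 — exactly the header order. So s4 is the identity.
(Structurally, Γ here is isomorphic to the elementary abelian group (Z_2)^3.)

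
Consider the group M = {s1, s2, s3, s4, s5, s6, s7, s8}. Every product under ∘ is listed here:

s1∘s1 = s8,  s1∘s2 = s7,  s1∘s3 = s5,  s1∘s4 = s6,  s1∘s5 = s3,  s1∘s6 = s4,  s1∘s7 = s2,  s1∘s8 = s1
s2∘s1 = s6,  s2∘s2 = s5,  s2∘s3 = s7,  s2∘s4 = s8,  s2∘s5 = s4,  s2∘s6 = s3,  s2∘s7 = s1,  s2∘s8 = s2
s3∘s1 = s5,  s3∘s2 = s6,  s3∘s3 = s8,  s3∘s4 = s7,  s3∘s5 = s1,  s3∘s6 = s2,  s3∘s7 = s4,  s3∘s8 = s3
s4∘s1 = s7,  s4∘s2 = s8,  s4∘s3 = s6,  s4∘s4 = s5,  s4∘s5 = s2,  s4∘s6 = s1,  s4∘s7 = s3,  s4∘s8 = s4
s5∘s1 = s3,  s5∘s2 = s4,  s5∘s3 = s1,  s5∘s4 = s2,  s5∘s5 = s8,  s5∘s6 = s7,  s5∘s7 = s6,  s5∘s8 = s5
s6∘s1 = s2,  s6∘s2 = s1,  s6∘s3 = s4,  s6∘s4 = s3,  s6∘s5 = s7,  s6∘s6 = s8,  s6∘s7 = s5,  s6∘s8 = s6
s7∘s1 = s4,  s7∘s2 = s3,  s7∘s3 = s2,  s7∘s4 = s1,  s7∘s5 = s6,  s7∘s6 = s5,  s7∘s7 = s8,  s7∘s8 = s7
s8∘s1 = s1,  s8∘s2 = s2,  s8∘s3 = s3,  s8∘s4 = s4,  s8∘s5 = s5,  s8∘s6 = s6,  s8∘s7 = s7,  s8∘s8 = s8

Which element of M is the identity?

s8

The identity e satisfies e ∘ x = x for all x, so its row in the table reproduces the column headers.
Row s8 reads: s1, s2, s3, s4, s5, s6, s7, s8 — exactly the header order. So s8 is the identity.
(Structurally, M here is isomorphic to the dihedral group D_4.)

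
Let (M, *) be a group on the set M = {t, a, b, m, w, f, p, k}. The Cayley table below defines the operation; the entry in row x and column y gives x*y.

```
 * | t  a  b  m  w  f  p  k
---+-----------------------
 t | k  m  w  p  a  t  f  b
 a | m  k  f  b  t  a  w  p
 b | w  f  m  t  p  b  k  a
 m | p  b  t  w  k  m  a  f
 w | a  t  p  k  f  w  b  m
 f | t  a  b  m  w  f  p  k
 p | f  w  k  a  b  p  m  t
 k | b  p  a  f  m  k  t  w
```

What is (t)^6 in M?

m

t^1 = t
t^2 = t*t = k
t^3 = k*t = b
t^4 = b*t = w
t^5 = w*t = a
t^6 = a*t = m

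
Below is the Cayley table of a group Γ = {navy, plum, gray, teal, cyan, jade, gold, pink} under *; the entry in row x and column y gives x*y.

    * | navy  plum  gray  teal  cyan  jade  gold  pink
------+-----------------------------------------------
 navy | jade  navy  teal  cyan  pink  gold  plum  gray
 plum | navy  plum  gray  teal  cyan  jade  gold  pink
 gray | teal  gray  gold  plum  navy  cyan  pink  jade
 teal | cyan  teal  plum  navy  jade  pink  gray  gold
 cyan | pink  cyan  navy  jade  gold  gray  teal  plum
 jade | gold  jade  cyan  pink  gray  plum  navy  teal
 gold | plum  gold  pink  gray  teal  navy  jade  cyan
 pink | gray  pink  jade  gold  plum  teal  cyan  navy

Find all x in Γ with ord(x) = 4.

Identity is plum. Compute the order of each non-identity element by repeated multiplication:
  navy: navy → jade → gold → plum  (order 4)
  gray: gray → gold → pink → jade → cyan → navy → teal → plum  (order 8)
  teal: teal → navy → cyan → jade → pink → gold → gray → plum  (order 8)
  cyan: cyan → gold → teal → jade → gray → navy → pink → plum  (order 8)
  jade: jade → plum  (order 2)
  gold: gold → jade → navy → plum  (order 4)
  pink: pink → navy → gray → jade → teal → gold → cyan → plum  (order 8)
Elements of order 4: {gold, navy}.

{gold, navy}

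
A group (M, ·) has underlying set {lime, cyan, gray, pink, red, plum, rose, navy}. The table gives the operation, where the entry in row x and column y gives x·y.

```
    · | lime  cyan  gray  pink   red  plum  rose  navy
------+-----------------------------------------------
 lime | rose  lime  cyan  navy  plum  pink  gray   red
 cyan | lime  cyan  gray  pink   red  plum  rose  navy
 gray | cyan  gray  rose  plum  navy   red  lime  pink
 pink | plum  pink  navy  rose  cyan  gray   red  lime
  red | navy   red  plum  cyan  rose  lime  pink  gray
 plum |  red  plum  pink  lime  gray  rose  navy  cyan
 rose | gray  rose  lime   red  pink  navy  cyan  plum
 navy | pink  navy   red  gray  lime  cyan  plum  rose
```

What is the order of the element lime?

The identity element is cyan (its row matches the header).
lime^1 = lime
lime^2 = lime·lime = rose
lime^3 = rose·lime = gray
lime^4 = gray·lime = cyan
The first power of lime equal to the identity is lime^4, so ord(lime) = 4.
(Structurally, M here is isomorphic to the quaternion group Q_8.)

4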